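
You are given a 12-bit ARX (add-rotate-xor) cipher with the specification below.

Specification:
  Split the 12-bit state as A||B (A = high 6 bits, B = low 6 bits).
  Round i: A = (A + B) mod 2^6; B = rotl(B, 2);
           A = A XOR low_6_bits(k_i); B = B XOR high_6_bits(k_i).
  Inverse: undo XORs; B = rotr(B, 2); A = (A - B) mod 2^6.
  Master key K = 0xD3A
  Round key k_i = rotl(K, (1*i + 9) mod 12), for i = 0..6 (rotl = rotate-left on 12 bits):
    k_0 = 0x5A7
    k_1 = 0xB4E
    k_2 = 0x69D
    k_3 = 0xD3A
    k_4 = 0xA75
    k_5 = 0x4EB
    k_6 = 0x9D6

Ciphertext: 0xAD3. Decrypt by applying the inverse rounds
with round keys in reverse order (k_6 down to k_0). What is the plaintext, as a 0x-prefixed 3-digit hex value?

0xDFC

s_0 = ciphertext = 0xAD3
s_1 = InvRound(s_0, k_6) = 0xC0D
s_2 = InvRound(s_1, k_5) = 0xD27
s_3 = InvRound(s_2, k_4) = 0x7A3
s_4 = InvRound(s_3, k_3) = 0xBF5
s_5 = InvRound(s_4, k_2) = 0xDFB
s_6 = InvRound(s_5, k_1) = 0x525
s_7 = InvRound(s_6, k_0) = 0xDFC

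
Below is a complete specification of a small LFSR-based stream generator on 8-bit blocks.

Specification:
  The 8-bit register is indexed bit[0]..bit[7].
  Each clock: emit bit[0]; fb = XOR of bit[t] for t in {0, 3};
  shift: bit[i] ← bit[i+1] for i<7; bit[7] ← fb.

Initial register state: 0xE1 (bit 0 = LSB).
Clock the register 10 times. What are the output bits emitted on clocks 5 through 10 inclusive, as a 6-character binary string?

011110

reg_0 = 0xE1
clock 1: out=1, reg = 0xF0
clock 2: out=0, reg = 0x78
clock 3: out=0, reg = 0xBC
clock 4: out=0, reg = 0xDE
clock 5: out=0, reg = 0xEF
clock 6: out=1, reg = 0x77
clock 7: out=1, reg = 0xBB
clock 8: out=1, reg = 0x5D
clock 9: out=1, reg = 0x2E
clock 10: out=0, reg = 0x97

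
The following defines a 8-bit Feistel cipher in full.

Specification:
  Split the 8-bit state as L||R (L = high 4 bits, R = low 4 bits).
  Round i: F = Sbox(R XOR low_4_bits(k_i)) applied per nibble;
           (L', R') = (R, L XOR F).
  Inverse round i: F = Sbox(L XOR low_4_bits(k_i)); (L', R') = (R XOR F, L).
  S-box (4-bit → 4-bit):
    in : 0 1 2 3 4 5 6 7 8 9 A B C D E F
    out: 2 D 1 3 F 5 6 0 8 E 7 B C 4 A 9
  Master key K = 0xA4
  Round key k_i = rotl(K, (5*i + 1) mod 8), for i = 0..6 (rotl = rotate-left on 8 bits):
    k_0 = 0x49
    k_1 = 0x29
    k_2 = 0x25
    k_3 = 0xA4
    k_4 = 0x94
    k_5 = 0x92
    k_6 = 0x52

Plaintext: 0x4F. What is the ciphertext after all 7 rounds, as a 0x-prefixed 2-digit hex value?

0x9F

s_0 = plaintext = 0x4F
s_1 = Round(s_0, k_0) = 0xF2
s_2 = Round(s_1, k_1) = 0x24
s_3 = Round(s_2, k_2) = 0x4F
s_4 = Round(s_3, k_3) = 0xFF
s_5 = Round(s_4, k_4) = 0xF4
s_6 = Round(s_5, k_5) = 0x49
s_7 = Round(s_6, k_6) = 0x9F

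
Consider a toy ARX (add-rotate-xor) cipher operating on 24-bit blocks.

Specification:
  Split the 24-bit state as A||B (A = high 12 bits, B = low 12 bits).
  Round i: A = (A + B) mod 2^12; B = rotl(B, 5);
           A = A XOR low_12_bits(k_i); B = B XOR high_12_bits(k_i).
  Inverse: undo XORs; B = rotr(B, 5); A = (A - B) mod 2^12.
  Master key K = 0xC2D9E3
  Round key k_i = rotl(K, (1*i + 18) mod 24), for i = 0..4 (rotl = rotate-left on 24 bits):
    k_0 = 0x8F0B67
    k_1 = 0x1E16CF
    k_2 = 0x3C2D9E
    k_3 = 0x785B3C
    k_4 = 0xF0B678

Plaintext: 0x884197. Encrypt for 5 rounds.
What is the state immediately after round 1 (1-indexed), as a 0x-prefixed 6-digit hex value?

0x17CA13

s_0 = plaintext = 0x884197
s_1 = Round(s_0, k_0) = 0x17CA13
s_2 = Round(s_1, k_1) = 0xD40395
s_3 = Round(s_2, k_2) = 0xD4B165
s_4 = Round(s_3, k_3) = 0x58CB27
s_5 = Round(s_4, k_4) = 0x6CBBFD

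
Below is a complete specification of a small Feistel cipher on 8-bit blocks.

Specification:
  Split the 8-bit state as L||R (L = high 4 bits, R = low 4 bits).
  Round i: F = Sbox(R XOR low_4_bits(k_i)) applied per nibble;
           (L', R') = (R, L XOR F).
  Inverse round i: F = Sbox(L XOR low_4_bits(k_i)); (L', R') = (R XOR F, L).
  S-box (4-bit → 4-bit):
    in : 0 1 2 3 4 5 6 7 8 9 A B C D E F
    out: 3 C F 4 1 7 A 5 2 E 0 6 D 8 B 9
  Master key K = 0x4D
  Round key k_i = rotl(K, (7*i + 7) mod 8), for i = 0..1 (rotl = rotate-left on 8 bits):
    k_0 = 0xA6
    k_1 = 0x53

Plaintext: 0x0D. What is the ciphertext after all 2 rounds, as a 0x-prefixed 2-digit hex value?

0x6A

s_0 = plaintext = 0x0D
s_1 = Round(s_0, k_0) = 0xD6
s_2 = Round(s_1, k_1) = 0x6A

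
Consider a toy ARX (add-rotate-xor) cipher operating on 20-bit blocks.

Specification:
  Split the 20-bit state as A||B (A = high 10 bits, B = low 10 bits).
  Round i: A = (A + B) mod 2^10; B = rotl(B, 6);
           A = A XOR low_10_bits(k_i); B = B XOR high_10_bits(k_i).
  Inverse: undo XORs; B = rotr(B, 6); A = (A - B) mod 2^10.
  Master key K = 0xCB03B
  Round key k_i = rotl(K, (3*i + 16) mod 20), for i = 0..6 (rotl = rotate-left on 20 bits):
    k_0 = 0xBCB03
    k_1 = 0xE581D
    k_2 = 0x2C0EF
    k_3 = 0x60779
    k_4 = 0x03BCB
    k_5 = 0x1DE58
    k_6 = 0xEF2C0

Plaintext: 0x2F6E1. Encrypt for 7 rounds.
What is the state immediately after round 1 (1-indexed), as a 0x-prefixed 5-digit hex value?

0x2769C

s_0 = plaintext = 0x2F6E1
s_1 = Round(s_0, k_0) = 0x2769C
s_2 = Round(s_1, k_1) = 0xC90BF
s_3 = Round(s_2, k_2) = 0xC337B
s_4 = Round(s_3, k_3) = 0x7FB76
s_5 = Round(s_4, k_4) = 0xAFDB9
s_6 = Round(s_5, k_5) = 0x8822C
s_7 = Round(s_6, k_6) = 0xA309E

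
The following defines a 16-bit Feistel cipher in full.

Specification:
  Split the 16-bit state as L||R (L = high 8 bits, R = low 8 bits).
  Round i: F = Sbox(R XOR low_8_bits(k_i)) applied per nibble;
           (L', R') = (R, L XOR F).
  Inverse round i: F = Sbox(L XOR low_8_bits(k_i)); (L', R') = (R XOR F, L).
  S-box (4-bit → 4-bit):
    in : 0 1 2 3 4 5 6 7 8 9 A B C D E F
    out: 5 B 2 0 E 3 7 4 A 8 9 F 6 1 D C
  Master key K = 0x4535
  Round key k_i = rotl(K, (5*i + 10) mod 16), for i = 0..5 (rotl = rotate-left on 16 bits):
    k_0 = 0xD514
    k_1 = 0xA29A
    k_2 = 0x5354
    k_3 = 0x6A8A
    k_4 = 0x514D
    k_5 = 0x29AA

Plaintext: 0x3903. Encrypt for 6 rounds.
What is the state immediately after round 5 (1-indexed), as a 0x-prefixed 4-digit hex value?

0xA380

s_0 = plaintext = 0x3903
s_1 = Round(s_0, k_0) = 0x038D
s_2 = Round(s_1, k_1) = 0x8DB7
s_3 = Round(s_2, k_2) = 0xB75D
s_4 = Round(s_3, k_3) = 0x5DA3
s_5 = Round(s_4, k_4) = 0xA380
s_6 = Round(s_5, k_5) = 0x808A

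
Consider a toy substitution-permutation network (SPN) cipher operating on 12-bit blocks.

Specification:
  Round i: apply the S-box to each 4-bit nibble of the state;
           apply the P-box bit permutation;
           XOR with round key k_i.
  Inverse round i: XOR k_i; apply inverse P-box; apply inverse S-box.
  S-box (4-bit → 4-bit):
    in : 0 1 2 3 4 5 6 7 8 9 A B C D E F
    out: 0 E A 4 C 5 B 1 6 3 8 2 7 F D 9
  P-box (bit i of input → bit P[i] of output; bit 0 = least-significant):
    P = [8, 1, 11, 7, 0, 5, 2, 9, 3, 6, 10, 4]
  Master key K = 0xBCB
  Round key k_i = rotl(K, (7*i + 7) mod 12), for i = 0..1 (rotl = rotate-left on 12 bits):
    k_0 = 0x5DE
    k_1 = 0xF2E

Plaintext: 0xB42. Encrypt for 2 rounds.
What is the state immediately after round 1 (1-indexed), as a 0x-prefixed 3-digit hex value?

s_0 = plaintext = 0xB42
s_1 = Round(s_0, k_0) = 0x718
s_2 = Round(s_1, k_1) = 0x500

0x718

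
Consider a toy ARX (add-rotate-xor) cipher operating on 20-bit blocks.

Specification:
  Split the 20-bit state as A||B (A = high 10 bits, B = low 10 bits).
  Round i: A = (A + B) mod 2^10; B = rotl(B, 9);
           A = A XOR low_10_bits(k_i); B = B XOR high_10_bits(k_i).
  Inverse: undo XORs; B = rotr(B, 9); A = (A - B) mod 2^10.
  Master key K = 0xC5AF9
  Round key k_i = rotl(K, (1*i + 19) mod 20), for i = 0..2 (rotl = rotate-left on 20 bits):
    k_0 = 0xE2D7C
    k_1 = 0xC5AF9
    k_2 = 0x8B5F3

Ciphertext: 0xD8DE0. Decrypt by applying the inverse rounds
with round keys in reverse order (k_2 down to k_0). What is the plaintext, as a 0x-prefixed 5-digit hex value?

0x9AD23

s_0 = ciphertext = 0xD8DE0
s_1 = InvRound(s_0, k_2) = 0xBD79B
s_2 = InvRound(s_1, k_1) = 0xBC91A
s_3 = InvRound(s_2, k_0) = 0x9AD23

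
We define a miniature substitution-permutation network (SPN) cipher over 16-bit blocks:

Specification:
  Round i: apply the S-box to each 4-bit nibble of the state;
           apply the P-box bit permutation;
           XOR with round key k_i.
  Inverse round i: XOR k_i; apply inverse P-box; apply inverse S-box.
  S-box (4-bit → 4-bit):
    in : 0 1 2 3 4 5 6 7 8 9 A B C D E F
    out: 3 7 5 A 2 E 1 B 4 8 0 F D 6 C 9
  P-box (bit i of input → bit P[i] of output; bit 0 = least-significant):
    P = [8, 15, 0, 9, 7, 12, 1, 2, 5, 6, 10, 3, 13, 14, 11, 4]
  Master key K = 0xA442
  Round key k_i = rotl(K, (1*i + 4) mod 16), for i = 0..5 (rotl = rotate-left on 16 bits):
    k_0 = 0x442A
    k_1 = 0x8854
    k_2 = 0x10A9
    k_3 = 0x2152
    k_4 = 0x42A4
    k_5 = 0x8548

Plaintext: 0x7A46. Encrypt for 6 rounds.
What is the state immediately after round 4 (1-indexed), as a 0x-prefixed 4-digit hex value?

0xF4FA

s_0 = plaintext = 0x7A46
s_1 = Round(s_0, k_0) = 0x353A
s_2 = Round(s_1, k_1) = 0xDC08
s_3 = Round(s_2, k_2) = 0x4C00
s_4 = Round(s_3, k_3) = 0xF4FA
s_5 = Round(s_4, k_4) = 0x6270
s_6 = Round(s_5, k_5) = 0x30EC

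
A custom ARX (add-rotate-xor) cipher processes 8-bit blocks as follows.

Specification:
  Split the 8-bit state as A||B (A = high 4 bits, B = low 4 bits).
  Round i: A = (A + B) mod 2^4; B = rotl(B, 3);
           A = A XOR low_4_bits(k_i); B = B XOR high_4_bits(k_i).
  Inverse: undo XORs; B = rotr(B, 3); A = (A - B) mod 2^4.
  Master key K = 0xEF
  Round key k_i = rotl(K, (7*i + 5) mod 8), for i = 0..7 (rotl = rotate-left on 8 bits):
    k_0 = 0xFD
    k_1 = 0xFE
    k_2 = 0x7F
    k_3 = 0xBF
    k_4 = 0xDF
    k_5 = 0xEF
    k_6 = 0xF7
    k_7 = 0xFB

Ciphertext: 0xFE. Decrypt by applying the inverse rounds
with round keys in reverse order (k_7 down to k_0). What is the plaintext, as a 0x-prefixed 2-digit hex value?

0x0E

s_0 = ciphertext = 0xFE
s_1 = InvRound(s_0, k_7) = 0x22
s_2 = InvRound(s_1, k_6) = 0xAB
s_3 = InvRound(s_2, k_5) = 0xBA
s_4 = InvRound(s_3, k_4) = 0x6E
s_5 = InvRound(s_4, k_3) = 0xFA
s_6 = InvRound(s_5, k_2) = 0x5B
s_7 = InvRound(s_6, k_1) = 0x38
s_8 = InvRound(s_7, k_0) = 0x0E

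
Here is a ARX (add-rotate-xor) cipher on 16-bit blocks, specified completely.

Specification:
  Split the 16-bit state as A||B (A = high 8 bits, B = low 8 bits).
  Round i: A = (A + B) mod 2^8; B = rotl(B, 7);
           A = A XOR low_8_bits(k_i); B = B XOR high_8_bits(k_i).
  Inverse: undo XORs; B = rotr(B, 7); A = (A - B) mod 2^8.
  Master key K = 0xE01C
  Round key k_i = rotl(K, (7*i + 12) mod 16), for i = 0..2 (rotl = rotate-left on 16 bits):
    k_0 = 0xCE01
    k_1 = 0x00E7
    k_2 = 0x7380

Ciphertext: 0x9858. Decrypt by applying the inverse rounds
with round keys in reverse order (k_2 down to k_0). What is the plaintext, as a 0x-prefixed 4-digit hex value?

0xB4C4

s_0 = ciphertext = 0x9858
s_1 = InvRound(s_0, k_2) = 0xC256
s_2 = InvRound(s_1, k_1) = 0x79AC
s_3 = InvRound(s_2, k_0) = 0xB4C4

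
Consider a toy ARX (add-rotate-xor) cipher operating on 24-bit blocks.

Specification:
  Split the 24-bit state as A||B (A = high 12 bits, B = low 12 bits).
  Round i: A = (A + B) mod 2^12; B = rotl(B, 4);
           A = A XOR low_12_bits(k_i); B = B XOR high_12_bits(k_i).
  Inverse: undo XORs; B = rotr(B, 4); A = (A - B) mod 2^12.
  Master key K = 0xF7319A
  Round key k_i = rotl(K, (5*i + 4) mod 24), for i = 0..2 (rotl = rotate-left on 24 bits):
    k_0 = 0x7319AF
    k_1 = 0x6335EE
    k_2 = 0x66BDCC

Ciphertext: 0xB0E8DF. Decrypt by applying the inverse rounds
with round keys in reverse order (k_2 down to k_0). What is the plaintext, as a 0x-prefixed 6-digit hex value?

0x8B2CF1

s_0 = ciphertext = 0xB0E8DF
s_1 = InvRound(s_0, k_2) = 0x1D74EB
s_2 = InvRound(s_1, k_1) = 0xC0C82D
s_3 = InvRound(s_2, k_0) = 0x8B2CF1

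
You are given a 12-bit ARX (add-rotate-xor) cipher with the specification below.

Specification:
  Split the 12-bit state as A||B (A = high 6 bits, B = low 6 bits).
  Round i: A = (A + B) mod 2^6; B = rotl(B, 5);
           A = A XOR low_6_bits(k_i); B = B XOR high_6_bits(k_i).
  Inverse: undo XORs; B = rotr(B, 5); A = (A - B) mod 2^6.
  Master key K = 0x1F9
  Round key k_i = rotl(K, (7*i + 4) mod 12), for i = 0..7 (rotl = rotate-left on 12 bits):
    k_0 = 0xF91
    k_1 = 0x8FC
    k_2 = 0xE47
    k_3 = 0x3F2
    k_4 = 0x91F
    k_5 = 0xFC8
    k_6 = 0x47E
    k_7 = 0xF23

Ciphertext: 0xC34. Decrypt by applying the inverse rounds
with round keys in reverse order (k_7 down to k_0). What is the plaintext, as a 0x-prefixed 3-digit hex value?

0xE20

s_0 = ciphertext = 0xC34
s_1 = InvRound(s_0, k_7) = 0x0D0
s_2 = InvRound(s_1, k_6) = 0xEC2
s_3 = InvRound(s_2, k_5) = 0xE3B
s_4 = InvRound(s_3, k_4) = 0xA7E
s_5 = InvRound(s_4, k_3) = 0xE23
s_6 = InvRound(s_5, k_2) = 0x2F4
s_7 = InvRound(s_6, k_1) = 0x26E
s_8 = InvRound(s_7, k_0) = 0xE20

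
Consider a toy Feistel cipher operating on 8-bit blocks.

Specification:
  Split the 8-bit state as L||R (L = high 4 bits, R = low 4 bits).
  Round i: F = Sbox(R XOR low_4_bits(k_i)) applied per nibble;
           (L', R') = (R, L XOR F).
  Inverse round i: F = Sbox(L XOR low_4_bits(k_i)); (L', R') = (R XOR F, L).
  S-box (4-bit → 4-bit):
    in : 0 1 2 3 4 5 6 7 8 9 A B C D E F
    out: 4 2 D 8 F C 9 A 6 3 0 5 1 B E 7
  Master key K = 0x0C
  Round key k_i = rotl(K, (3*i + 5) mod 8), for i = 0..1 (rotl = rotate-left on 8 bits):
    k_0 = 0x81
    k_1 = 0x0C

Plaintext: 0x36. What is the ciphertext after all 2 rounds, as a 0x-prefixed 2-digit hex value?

0x9A

s_0 = plaintext = 0x36
s_1 = Round(s_0, k_0) = 0x69
s_2 = Round(s_1, k_1) = 0x9A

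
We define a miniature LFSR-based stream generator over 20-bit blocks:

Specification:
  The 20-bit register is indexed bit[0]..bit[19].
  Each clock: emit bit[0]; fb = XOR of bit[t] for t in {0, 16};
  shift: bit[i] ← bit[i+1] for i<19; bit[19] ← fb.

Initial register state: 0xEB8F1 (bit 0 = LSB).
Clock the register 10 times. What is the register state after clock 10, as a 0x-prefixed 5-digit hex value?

0x03FAE

reg_0 = 0xEB8F1
clock 1: out=1, reg = 0xF5C78
clock 2: out=0, reg = 0xFAE3C
clock 3: out=0, reg = 0xFD71E
clock 4: out=0, reg = 0xFEB8F
clock 5: out=1, reg = 0x7F5C7
clock 6: out=1, reg = 0x3FAE3
clock 7: out=1, reg = 0x1FD71
clock 8: out=1, reg = 0x0FEB8
clock 9: out=0, reg = 0x07F5C
clock 10: out=0, reg = 0x03FAE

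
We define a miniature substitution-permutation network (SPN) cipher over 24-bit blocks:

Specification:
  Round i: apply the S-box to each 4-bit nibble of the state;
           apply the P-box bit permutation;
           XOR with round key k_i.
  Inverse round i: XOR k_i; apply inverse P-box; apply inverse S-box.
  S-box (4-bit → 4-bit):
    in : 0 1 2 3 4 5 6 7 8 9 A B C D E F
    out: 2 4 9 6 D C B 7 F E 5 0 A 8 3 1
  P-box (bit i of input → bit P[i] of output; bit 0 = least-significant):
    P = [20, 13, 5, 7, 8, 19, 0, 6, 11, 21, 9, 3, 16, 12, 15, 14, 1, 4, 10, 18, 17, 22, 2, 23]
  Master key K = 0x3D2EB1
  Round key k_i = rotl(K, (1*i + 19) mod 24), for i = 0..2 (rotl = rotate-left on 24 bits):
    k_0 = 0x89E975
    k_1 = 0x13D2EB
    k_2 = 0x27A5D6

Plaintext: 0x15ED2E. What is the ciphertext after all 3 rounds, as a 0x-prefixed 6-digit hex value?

0x358D1D

s_0 = plaintext = 0x15ED2E
s_1 = Round(s_0, k_0) = 0x9CDC39
s_2 = Round(s_1, k_1) = 0xFFB256
s_3 = Round(s_2, k_2) = 0x358D1D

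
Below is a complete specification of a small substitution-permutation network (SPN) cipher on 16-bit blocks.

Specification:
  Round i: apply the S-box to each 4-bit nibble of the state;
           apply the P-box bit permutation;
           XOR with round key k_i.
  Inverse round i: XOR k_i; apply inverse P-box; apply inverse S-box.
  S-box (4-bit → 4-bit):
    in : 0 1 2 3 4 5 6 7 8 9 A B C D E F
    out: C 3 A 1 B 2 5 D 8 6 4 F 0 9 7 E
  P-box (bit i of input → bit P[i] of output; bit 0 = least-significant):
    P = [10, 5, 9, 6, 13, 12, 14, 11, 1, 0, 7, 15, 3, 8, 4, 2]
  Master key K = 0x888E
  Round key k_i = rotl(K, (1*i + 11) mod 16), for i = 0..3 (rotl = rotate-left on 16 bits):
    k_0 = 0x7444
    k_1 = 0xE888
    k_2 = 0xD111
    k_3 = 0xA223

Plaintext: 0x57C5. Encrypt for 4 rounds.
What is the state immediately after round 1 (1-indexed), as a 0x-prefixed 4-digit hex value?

0xF5E6

s_0 = plaintext = 0x57C5
s_1 = Round(s_0, k_0) = 0xF5E6
s_2 = Round(s_1, k_1) = 0x9F9D
s_3 = Round(s_2, k_2) = 0x04C0
s_4 = Round(s_3, k_3) = 0x2074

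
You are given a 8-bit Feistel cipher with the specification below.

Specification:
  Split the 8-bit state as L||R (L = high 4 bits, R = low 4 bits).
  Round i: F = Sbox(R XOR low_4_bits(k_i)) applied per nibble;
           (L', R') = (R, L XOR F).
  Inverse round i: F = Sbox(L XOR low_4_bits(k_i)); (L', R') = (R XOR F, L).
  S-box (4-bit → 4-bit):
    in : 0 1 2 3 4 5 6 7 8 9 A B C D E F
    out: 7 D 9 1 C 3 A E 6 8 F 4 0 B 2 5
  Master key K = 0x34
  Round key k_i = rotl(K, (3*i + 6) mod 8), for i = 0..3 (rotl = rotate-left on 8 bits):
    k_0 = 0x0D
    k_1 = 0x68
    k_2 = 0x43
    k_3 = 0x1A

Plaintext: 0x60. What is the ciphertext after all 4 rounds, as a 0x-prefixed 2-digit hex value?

0xA4

s_0 = plaintext = 0x60
s_1 = Round(s_0, k_0) = 0x0D
s_2 = Round(s_1, k_1) = 0xD3
s_3 = Round(s_2, k_2) = 0x3A
s_4 = Round(s_3, k_3) = 0xA4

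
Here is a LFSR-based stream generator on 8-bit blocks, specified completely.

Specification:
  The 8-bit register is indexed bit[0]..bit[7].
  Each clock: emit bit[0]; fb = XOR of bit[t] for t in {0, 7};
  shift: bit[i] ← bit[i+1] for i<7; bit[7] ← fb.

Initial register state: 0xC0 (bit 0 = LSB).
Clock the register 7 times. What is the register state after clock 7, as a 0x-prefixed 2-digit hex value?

0x7F

reg_0 = 0xC0
clock 1: out=0, reg = 0xE0
clock 2: out=0, reg = 0xF0
clock 3: out=0, reg = 0xF8
clock 4: out=0, reg = 0xFC
clock 5: out=0, reg = 0xFE
clock 6: out=0, reg = 0xFF
clock 7: out=1, reg = 0x7F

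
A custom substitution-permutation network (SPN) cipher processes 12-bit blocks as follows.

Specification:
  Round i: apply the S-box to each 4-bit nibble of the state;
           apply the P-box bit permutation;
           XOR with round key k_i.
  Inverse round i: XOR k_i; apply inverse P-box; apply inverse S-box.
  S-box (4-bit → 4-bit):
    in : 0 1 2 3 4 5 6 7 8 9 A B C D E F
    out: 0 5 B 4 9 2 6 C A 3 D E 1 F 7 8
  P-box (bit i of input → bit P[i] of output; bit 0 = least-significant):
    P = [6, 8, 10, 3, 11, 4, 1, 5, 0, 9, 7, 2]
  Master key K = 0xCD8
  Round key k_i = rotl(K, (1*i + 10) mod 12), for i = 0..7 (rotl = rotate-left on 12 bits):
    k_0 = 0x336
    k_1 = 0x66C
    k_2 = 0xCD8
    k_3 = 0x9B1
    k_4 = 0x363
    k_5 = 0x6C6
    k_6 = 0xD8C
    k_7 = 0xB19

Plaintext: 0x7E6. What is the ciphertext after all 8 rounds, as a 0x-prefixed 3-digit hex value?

0xCA3

s_0 = plaintext = 0x7E6
s_1 = Round(s_0, k_0) = 0xEA0
s_2 = Round(s_1, k_1) = 0xCCF
s_3 = Round(s_2, k_2) = 0x4D1
s_4 = Round(s_3, k_3) = 0x5C6
s_5 = Round(s_4, k_4) = 0xC63
s_6 = Round(s_5, k_5) = 0x2D5
s_7 = Round(s_6, k_6) = 0x6BB
s_8 = Round(s_7, k_7) = 0xCA3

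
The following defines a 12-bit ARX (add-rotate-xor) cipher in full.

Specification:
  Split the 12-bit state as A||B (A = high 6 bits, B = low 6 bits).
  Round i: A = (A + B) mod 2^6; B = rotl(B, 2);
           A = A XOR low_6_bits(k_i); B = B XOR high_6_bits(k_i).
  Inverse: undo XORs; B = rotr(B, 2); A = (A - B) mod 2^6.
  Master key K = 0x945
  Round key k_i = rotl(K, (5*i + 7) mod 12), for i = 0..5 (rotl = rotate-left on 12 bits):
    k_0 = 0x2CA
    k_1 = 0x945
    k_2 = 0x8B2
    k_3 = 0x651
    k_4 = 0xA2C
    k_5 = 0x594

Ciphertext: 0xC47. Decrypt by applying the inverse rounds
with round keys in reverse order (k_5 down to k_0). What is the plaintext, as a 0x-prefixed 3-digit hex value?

0x123

s_0 = ciphertext = 0xC47
s_1 = InvRound(s_0, k_5) = 0x454
s_2 = InvRound(s_1, k_4) = 0xB8F
s_3 = InvRound(s_2, k_3) = 0x6A5
s_4 = InvRound(s_3, k_2) = 0xDF1
s_5 = InvRound(s_4, k_1) = 0xB45
s_6 = InvRound(s_5, k_0) = 0x123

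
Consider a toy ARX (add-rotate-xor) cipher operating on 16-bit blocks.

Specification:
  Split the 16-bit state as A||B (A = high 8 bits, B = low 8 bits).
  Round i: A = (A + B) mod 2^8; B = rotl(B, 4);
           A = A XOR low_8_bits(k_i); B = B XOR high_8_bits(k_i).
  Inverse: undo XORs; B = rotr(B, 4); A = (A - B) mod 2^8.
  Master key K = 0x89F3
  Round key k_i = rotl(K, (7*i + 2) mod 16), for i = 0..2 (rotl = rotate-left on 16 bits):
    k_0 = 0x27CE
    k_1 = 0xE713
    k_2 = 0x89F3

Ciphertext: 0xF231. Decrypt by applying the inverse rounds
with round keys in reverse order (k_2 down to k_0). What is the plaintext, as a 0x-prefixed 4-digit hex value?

s_0 = ciphertext = 0xF231
s_1 = InvRound(s_0, k_2) = 0x768B
s_2 = InvRound(s_1, k_1) = 0x9FC6
s_3 = InvRound(s_2, k_0) = 0x331E

0x331E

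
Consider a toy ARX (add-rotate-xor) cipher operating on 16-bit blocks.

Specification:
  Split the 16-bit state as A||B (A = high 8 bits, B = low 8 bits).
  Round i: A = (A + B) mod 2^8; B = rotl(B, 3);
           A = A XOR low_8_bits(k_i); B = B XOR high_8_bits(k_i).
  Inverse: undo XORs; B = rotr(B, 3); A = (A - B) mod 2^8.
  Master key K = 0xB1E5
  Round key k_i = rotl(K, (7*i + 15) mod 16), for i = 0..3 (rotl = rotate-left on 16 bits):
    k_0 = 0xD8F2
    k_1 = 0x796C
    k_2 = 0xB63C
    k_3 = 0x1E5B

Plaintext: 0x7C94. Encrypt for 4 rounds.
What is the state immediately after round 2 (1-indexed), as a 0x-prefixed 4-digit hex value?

s_0 = plaintext = 0x7C94
s_1 = Round(s_0, k_0) = 0xE27C
s_2 = Round(s_1, k_1) = 0x329A
s_3 = Round(s_2, k_2) = 0xF062
s_4 = Round(s_3, k_3) = 0x090D

0x329A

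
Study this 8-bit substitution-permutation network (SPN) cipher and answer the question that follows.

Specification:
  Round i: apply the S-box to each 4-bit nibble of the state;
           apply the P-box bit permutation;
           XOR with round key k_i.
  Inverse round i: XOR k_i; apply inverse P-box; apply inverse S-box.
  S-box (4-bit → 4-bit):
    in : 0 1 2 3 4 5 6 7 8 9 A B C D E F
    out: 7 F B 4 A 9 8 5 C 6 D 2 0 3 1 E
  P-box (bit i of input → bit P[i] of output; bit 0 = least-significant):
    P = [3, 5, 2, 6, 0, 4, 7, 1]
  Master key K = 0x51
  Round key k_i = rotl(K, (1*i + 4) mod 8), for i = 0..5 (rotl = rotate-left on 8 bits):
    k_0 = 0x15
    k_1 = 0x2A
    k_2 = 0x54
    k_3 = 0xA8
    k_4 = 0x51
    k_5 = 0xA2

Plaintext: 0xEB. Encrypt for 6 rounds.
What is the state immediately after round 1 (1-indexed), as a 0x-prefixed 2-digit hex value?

s_0 = plaintext = 0xEB
s_1 = Round(s_0, k_0) = 0x34
s_2 = Round(s_1, k_1) = 0xCA
s_3 = Round(s_2, k_2) = 0x18
s_4 = Round(s_3, k_3) = 0x7F
s_5 = Round(s_4, k_4) = 0xB4
s_6 = Round(s_5, k_5) = 0xD2

0x34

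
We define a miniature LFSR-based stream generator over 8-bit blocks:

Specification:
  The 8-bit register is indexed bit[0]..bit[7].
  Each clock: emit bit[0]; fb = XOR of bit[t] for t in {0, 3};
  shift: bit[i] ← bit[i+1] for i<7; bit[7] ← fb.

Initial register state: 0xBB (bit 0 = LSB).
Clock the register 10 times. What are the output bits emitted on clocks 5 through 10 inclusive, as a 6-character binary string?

110100

reg_0 = 0xBB
clock 1: out=1, reg = 0x5D
clock 2: out=1, reg = 0x2E
clock 3: out=0, reg = 0x97
clock 4: out=1, reg = 0xCB
clock 5: out=1, reg = 0x65
clock 6: out=1, reg = 0xB2
clock 7: out=0, reg = 0x59
clock 8: out=1, reg = 0x2C
clock 9: out=0, reg = 0x96
clock 10: out=0, reg = 0x4B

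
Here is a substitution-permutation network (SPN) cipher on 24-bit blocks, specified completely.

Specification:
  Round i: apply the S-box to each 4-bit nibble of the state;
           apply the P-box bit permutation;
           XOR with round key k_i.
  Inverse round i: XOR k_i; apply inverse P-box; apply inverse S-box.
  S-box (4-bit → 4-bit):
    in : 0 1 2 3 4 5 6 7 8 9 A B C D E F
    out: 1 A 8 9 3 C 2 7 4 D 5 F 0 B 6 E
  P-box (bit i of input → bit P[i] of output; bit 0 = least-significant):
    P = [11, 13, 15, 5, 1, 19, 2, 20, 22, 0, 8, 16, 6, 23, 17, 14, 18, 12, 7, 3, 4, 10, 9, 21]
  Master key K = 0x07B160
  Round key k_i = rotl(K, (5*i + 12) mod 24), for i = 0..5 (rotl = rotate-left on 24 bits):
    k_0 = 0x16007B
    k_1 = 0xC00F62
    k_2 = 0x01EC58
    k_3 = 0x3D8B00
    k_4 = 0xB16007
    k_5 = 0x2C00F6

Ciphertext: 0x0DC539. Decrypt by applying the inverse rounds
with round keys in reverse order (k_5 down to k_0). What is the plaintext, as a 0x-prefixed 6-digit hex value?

0x807A1E

s_0 = ciphertext = 0x0DC539
s_1 = InvRound(s_0, k_5) = 0x153FA8
s_2 = InvRound(s_1, k_4) = 0xFB1EA3
s_3 = InvRound(s_2, k_3) = 0x67E705
s_4 = InvRound(s_3, k_2) = 0x93A780
s_5 = InvRound(s_4, k_1) = 0xC8A33B
s_6 = InvRound(s_5, k_0) = 0x807A1E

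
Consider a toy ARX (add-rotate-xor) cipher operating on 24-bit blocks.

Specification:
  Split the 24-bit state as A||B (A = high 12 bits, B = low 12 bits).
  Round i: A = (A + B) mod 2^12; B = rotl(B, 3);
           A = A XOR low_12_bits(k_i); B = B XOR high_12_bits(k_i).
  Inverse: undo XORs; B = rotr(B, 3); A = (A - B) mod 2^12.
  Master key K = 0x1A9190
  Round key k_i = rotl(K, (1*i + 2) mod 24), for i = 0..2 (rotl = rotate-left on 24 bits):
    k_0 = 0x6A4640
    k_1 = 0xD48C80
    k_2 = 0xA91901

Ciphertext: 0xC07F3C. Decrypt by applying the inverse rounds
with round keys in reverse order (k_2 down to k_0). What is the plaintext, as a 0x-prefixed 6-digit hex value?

0x60778B

s_0 = ciphertext = 0xC07F3C
s_1 = InvRound(s_0, k_2) = 0xA51AB5
s_2 = InvRound(s_1, k_1) = 0xBD2AFF
s_3 = InvRound(s_2, k_0) = 0x60778B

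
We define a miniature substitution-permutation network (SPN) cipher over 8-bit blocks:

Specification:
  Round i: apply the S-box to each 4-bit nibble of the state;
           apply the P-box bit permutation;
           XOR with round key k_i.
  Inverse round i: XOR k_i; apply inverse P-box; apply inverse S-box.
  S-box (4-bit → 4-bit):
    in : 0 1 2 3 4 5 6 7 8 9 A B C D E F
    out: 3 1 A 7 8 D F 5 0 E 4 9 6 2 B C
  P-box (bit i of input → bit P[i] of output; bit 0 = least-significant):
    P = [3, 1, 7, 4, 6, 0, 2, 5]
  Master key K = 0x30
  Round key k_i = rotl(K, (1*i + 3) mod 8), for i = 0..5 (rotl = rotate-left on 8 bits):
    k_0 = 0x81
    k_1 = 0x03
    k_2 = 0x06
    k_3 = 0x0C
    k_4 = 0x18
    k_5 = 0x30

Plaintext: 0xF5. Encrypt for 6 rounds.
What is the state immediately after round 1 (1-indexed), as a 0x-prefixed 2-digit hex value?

s_0 = plaintext = 0xF5
s_1 = Round(s_0, k_0) = 0x3D
s_2 = Round(s_1, k_1) = 0x44
s_3 = Round(s_2, k_2) = 0x36
s_4 = Round(s_3, k_3) = 0xD3
s_5 = Round(s_4, k_4) = 0x93
s_6 = Round(s_5, k_5) = 0x9F

0x3D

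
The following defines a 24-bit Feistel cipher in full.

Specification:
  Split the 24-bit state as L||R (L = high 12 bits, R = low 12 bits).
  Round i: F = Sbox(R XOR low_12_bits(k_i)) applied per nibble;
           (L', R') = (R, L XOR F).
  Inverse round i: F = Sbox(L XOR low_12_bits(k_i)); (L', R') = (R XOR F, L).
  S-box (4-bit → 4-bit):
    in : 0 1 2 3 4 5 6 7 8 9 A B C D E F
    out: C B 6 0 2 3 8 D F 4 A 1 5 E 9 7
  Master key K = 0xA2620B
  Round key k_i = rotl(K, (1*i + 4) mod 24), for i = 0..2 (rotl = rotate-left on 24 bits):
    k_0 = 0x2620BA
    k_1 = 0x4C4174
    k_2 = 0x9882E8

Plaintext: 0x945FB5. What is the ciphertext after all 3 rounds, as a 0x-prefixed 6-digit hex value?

0x8CD4E1

s_0 = plaintext = 0x945FB5
s_1 = Round(s_0, k_0) = 0xFB5E82
s_2 = Round(s_1, k_1) = 0xE828CD
s_3 = Round(s_2, k_2) = 0x8CD4E1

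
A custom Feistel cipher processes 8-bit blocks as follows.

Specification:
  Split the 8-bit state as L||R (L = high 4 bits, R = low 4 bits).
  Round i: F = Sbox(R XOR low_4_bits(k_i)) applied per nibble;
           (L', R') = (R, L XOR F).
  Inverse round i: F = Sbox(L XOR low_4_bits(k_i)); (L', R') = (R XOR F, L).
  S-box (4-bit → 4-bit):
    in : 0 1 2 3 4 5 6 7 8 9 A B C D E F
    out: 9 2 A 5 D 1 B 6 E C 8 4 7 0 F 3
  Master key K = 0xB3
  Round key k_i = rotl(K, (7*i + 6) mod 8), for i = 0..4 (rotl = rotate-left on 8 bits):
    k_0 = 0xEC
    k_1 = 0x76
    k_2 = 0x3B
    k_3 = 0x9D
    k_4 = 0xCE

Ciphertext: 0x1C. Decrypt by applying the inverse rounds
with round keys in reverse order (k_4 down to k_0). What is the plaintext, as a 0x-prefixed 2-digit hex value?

0x92

s_0 = ciphertext = 0x1C
s_1 = InvRound(s_0, k_4) = 0xF1
s_2 = InvRound(s_1, k_3) = 0xBF
s_3 = InvRound(s_2, k_2) = 0x6B
s_4 = InvRound(s_3, k_1) = 0x26
s_5 = InvRound(s_4, k_0) = 0x92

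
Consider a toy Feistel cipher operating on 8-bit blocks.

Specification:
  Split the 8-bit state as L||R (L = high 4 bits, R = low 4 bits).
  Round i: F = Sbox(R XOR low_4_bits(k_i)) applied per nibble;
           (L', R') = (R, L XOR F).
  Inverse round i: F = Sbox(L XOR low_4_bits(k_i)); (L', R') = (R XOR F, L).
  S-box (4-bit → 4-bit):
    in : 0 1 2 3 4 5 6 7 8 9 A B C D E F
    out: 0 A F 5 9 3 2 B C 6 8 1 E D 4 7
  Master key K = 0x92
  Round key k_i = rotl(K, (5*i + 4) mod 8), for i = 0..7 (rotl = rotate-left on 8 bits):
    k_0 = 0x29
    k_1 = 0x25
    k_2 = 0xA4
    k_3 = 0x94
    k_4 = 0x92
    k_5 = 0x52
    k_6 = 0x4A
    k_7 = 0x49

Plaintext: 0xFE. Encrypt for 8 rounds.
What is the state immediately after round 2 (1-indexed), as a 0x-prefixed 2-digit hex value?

0x44

s_0 = plaintext = 0xFE
s_1 = Round(s_0, k_0) = 0xE4
s_2 = Round(s_1, k_1) = 0x44
s_3 = Round(s_2, k_2) = 0x44
s_4 = Round(s_3, k_3) = 0x44
s_5 = Round(s_4, k_4) = 0x46
s_6 = Round(s_5, k_5) = 0x6D
s_7 = Round(s_6, k_6) = 0xDD
s_8 = Round(s_7, k_7) = 0xD4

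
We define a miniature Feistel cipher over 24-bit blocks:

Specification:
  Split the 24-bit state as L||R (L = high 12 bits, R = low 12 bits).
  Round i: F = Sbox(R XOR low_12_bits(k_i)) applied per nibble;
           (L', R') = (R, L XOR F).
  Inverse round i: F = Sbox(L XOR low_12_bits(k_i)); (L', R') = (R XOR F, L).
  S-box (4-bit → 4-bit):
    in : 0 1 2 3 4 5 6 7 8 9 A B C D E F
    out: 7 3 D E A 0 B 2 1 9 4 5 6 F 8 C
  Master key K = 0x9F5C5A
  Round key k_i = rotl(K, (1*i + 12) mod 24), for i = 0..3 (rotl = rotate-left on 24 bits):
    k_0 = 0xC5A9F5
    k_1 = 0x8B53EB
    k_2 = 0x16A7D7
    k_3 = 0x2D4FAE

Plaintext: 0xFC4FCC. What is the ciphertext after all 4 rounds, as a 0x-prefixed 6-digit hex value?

s_0 = plaintext = 0xFC4FCC
s_1 = Round(s_0, k_0) = 0xFCC42D
s_2 = Round(s_1, k_1) = 0x42DDA7
s_3 = Round(s_2, k_2) = 0xDA700A
s_4 = Round(s_3, k_3) = 0x00A1ED

0x00A1ED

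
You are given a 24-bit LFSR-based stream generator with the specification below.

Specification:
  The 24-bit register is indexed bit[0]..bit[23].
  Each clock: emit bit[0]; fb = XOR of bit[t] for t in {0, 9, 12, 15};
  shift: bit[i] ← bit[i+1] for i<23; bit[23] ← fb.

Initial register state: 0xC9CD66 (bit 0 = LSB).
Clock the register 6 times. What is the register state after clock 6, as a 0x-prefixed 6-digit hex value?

0x3F2735

reg_0 = 0xC9CD66
clock 1: out=0, reg = 0xE4E6B3
clock 2: out=1, reg = 0xF27359
clock 3: out=1, reg = 0xF939AC
clock 4: out=0, reg = 0xFC9CD6
clock 5: out=0, reg = 0x7E4E6B
clock 6: out=1, reg = 0x3F2735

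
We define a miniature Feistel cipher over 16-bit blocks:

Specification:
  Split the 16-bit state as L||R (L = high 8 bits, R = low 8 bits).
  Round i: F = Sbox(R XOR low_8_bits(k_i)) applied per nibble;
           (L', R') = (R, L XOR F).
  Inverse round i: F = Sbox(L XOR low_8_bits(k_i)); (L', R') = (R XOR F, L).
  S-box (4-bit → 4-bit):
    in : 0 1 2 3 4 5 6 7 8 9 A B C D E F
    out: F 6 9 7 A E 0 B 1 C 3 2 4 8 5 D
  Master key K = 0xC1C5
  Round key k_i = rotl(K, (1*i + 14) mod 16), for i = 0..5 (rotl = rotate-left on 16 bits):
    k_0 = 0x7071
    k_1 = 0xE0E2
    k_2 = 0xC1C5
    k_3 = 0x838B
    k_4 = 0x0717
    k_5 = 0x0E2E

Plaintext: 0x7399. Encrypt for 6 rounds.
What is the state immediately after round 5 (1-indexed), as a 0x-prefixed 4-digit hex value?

s_0 = plaintext = 0x7399
s_1 = Round(s_0, k_0) = 0x9922
s_2 = Round(s_1, k_1) = 0x22D6
s_3 = Round(s_2, k_2) = 0xD645
s_4 = Round(s_3, k_3) = 0x4593
s_5 = Round(s_4, k_4) = 0x935F
s_6 = Round(s_5, k_5) = 0x5F25

0x935F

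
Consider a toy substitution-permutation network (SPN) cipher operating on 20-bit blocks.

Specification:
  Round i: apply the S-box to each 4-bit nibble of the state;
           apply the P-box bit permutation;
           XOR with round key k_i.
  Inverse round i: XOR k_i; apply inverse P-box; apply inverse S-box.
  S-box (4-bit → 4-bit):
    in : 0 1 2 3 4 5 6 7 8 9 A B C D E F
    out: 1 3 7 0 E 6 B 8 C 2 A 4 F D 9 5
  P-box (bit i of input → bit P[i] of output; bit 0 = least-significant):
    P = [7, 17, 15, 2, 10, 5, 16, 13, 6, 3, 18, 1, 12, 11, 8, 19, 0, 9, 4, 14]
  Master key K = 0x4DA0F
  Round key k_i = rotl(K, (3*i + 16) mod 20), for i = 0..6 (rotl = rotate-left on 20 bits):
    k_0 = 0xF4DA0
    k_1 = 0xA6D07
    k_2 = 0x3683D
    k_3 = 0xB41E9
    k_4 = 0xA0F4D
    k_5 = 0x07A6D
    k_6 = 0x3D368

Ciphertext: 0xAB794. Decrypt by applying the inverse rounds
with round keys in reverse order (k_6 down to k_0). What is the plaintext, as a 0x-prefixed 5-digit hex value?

0x32591

s_0 = ciphertext = 0xAB794
s_1 = InvRound(s_0, k_6) = 0x871CE
s_2 = InvRound(s_1, k_5) = 0x14790
s_3 = InvRound(s_2, k_4) = 0xDA1B6
s_4 = InvRound(s_3, k_3) = 0xD3C74
s_5 = InvRound(s_4, k_2) = 0xEE209
s_6 = InvRound(s_5, k_1) = 0x95408
s_7 = InvRound(s_6, k_0) = 0x32591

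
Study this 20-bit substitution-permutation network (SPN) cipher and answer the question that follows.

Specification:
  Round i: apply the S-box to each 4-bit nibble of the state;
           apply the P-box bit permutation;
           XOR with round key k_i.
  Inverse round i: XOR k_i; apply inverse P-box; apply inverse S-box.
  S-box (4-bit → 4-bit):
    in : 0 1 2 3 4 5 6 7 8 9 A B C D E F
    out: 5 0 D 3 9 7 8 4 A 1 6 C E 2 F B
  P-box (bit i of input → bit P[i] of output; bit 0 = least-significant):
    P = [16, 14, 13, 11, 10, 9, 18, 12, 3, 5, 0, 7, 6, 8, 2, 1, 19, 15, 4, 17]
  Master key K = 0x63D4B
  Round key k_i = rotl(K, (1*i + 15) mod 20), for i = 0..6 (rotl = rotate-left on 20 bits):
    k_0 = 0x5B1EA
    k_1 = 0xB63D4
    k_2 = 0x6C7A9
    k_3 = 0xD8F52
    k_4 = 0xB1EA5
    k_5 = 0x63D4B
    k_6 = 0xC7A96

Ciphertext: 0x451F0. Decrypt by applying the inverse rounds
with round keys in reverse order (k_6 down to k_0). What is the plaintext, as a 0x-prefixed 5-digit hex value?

s_0 = ciphertext = 0x451F0
s_1 = InvRound(s_0, k_6) = 0x9EDDB
s_2 = InvRound(s_1, k_5) = 0xE16B3
s_3 = InvRound(s_2, k_4) = 0x7B174
s_4 = InvRound(s_3, k_3) = 0x4BDFB
s_5 = InvRound(s_4, k_2) = 0xB418C
s_6 = InvRound(s_5, k_1) = 0x799D7
s_7 = InvRound(s_6, k_0) = 0xB751B

0xB751B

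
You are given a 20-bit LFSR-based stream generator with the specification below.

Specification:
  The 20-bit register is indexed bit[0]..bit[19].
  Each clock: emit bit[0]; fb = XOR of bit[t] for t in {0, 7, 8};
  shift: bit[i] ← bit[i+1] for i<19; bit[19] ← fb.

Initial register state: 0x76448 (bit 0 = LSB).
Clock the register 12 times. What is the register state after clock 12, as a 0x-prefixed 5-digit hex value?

reg_0 = 0x76448
clock 1: out=0, reg = 0x3B224
clock 2: out=0, reg = 0x1D912
clock 3: out=0, reg = 0x8EC89
clock 4: out=1, reg = 0x47644
clock 5: out=0, reg = 0x23B22
clock 6: out=0, reg = 0x91D91
clock 7: out=1, reg = 0xC8EC8
clock 8: out=0, reg = 0xE4764
clock 9: out=0, reg = 0xF23B2
clock 10: out=0, reg = 0x791D9
clock 11: out=1, reg = 0xBC8EC
clock 12: out=0, reg = 0xDE476

0xDE476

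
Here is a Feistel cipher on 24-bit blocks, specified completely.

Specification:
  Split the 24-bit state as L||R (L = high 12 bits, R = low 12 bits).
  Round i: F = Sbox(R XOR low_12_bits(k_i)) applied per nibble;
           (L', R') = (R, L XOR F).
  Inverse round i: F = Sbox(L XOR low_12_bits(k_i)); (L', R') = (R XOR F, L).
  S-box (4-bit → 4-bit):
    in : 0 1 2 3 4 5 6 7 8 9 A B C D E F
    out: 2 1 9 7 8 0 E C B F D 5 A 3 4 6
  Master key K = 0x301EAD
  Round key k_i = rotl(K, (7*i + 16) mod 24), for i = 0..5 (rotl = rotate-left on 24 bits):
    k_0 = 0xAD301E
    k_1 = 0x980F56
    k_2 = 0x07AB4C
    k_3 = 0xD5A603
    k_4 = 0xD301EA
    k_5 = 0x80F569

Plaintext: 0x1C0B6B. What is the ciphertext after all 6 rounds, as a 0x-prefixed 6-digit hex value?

s_0 = plaintext = 0x1C0B6B
s_1 = Round(s_0, k_0) = 0xB6B400
s_2 = Round(s_1, k_1) = 0x400E65
s_3 = Round(s_2, k_2) = 0xE6549F
s_4 = Round(s_3, k_3) = 0x49F79F
s_5 = Round(s_4, k_4) = 0x79FA5F
s_6 = Round(s_5, k_5) = 0xA5F1E1

0xA5F1E1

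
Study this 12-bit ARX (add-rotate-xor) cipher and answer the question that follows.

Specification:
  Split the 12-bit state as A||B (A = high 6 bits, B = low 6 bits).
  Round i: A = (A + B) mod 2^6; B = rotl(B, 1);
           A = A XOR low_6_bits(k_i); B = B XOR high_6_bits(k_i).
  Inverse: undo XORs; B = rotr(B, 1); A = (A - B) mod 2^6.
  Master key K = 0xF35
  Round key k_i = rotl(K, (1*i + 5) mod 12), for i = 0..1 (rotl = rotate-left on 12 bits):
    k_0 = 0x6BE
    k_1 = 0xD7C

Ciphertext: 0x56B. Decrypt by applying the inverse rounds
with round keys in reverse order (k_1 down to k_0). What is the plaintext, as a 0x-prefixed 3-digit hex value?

0xEAA

s_0 = ciphertext = 0x56B
s_1 = InvRound(s_0, k_1) = 0x68F
s_2 = InvRound(s_1, k_0) = 0xEAA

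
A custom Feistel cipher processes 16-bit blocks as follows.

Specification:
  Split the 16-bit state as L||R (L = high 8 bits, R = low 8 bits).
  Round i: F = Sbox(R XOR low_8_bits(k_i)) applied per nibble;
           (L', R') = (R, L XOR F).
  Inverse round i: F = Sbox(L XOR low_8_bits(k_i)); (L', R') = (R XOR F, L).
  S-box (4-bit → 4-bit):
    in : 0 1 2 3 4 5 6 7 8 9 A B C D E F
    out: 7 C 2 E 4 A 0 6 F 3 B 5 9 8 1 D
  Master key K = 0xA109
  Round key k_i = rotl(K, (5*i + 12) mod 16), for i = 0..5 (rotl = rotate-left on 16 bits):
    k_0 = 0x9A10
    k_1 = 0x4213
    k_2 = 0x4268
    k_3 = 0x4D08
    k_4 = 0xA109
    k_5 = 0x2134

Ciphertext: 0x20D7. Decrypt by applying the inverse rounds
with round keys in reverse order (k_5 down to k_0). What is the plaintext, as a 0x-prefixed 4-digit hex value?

s_0 = ciphertext = 0x20D7
s_1 = InvRound(s_0, k_5) = 0x1320
s_2 = InvRound(s_1, k_4) = 0xEB13
s_3 = InvRound(s_2, k_3) = 0x0DEB
s_4 = InvRound(s_3, k_2) = 0xE10D
s_5 = InvRound(s_4, k_1) = 0xDFE1
s_6 = InvRound(s_5, k_0) = 0x7CDF

0x7CDF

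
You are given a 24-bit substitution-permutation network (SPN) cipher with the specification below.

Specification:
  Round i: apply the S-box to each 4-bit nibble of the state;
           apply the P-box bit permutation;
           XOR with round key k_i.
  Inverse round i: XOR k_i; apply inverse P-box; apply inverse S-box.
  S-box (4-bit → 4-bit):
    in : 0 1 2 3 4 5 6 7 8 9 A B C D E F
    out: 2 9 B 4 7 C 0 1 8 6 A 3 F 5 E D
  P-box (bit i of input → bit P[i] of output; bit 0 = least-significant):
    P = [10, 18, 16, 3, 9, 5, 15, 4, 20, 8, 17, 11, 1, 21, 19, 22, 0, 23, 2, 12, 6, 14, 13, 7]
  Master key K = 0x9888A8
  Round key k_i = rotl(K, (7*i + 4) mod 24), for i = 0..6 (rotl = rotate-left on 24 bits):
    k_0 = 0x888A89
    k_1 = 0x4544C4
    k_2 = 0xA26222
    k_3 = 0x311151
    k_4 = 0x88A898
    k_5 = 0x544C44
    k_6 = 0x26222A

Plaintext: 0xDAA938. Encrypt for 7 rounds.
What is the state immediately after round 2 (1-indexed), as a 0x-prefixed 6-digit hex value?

s_0 = plaintext = 0xDAA938
s_1 = Round(s_0, k_0) = 0x6A3BC1
s_2 = Round(s_1, k_1) = 0xDDD3FC
s_3 = Round(s_2, k_2) = 0xADC47D
s_4 = Round(s_3, k_3) = 0x4A56D6
s_5 = Round(s_4, k_4) = 0x405AD8
s_6 = Round(s_5, k_5) = 0x9CA70C
s_7 = Round(s_6, k_6) = 0xD35607

0xDDD3FC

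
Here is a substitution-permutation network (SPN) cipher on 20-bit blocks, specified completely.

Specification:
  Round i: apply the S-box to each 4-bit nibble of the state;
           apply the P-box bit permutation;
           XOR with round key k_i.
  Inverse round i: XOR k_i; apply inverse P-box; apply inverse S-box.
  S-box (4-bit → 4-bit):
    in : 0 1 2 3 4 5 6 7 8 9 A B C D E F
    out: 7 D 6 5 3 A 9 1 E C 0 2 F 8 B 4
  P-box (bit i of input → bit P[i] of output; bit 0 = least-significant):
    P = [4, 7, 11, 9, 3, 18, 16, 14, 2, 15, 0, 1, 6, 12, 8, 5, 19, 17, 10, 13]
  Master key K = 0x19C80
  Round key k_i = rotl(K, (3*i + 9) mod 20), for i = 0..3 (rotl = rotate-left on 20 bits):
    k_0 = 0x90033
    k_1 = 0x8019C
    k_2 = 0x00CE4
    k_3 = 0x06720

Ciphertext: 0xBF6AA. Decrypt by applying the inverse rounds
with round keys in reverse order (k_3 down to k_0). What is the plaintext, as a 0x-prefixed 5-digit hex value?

s_0 = ciphertext = 0xBF6AA
s_1 = InvRound(s_0, k_3) = 0x4253B
s_2 = InvRound(s_1, k_2) = 0xD3140
s_3 = InvRound(s_2, k_1) = 0xD4704
s_4 = InvRound(s_3, k_0) = 0xF9156

0xF9156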